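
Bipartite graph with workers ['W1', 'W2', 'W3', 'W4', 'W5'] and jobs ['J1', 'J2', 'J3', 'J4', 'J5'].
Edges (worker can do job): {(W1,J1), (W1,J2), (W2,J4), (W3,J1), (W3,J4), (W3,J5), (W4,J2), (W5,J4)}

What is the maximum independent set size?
Maximum independent set = 6

By König's theorem:
- Min vertex cover = Max matching = 4
- Max independent set = Total vertices - Min vertex cover
- Max independent set = 10 - 4 = 6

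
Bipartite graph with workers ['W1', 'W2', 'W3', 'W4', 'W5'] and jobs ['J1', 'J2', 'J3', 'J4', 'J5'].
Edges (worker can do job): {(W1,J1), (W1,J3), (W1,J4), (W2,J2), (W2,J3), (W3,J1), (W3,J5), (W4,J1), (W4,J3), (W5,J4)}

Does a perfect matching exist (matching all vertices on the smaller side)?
Yes, perfect matching exists (size 5)

Perfect matching: {(W1,J1), (W2,J2), (W3,J5), (W4,J3), (W5,J4)}
All 5 vertices on the smaller side are matched.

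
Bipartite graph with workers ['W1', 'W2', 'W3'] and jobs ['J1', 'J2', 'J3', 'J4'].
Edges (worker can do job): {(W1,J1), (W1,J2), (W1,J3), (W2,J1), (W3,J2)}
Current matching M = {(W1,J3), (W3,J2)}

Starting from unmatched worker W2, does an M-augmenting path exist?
Yes: W2 → J1

An M-augmenting path alternates non-matching / matching edges, starting and ending at unmatched vertices.
Path: W2 → J1
(J1 is unmatched in M, so the path is augmenting.)
Flipping edges along this path would increase |M| from 2 to 3.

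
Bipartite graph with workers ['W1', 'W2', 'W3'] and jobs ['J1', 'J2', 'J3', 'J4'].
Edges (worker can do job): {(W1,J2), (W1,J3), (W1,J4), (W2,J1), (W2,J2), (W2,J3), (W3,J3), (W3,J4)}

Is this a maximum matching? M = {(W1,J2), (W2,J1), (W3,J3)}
Yes, size 3 is maximum

Proposed matching has size 3.
Maximum matching size for this graph: 3.

This is a maximum matching.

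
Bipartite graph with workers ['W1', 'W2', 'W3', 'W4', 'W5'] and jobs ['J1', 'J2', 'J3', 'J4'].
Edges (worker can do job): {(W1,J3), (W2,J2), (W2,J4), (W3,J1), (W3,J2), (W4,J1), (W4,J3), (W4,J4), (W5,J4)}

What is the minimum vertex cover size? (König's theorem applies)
Minimum vertex cover size = 4

By König's theorem: in bipartite graphs,
min vertex cover = max matching = 4

Maximum matching has size 4, so minimum vertex cover also has size 4.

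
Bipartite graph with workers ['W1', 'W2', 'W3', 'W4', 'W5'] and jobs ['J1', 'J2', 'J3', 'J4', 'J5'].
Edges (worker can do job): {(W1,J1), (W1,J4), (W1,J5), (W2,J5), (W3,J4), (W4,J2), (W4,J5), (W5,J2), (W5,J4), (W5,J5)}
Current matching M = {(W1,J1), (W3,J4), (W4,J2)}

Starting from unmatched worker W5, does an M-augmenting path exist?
Yes: W5 → J5

An M-augmenting path alternates non-matching / matching edges, starting and ending at unmatched vertices.
Path: W5 → J5
(J5 is unmatched in M, so the path is augmenting.)
Flipping edges along this path would increase |M| from 3 to 4.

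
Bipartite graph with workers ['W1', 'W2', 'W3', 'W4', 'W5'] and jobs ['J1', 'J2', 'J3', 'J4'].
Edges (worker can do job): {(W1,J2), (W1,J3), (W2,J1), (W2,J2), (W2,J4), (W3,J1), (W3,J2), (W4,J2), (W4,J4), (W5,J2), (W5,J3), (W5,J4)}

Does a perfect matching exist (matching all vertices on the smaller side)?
Yes, perfect matching exists (size 4)

Perfect matching: {(W1,J3), (W3,J1), (W4,J2), (W5,J4)}
All 4 vertices on the smaller side are matched.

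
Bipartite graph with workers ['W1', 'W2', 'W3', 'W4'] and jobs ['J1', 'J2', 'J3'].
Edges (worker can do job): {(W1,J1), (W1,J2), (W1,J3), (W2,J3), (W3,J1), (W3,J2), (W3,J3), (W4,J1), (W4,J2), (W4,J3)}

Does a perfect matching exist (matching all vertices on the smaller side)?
Yes, perfect matching exists (size 3)

Perfect matching: {(W1,J2), (W3,J3), (W4,J1)}
All 3 vertices on the smaller side are matched.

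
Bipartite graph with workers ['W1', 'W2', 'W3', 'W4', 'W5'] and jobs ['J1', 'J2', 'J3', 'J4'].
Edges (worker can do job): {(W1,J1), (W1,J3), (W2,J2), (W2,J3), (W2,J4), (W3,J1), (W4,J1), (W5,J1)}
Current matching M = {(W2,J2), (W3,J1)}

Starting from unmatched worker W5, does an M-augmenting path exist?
No augmenting path from W5

Alternating search from W5 reaches jobs: {J1}.
Every reachable job is already matched in M, and following those matched edges back to workers exposes no further unvisited jobs.
No M-augmenting path from W5 exists.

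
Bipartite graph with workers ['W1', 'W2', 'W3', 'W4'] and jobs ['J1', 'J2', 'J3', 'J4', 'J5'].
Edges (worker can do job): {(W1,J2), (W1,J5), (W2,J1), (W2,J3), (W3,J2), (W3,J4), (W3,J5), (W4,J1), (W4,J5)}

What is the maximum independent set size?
Maximum independent set = 5

By König's theorem:
- Min vertex cover = Max matching = 4
- Max independent set = Total vertices - Min vertex cover
- Max independent set = 9 - 4 = 5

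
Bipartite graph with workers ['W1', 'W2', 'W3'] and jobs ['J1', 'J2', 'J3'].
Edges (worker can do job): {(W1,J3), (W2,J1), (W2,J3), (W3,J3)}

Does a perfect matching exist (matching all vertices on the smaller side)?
No, maximum matching has size 2 < 3

Maximum matching has size 2, need 3 for perfect matching.
Unmatched workers: ['W1']
Unmatched jobs: ['J2']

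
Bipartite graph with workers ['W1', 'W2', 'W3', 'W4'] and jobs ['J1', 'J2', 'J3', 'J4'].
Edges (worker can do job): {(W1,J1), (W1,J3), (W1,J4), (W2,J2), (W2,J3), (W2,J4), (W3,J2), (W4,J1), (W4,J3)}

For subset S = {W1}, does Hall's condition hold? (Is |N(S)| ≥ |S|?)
Yes: |N(S)| = 3, |S| = 1

Subset S = {W1}
Neighbors N(S) = {J1, J3, J4}

|N(S)| = 3, |S| = 1
Hall's condition: |N(S)| ≥ |S| is satisfied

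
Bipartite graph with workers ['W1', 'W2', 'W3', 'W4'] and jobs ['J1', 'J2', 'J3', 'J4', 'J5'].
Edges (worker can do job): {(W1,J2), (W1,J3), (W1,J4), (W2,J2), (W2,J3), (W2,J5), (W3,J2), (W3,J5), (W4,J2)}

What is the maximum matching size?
Maximum matching size = 4

Maximum matching: {(W1,J4), (W2,J3), (W3,J5), (W4,J2)}
Size: 4

This assigns 4 workers to 4 distinct jobs.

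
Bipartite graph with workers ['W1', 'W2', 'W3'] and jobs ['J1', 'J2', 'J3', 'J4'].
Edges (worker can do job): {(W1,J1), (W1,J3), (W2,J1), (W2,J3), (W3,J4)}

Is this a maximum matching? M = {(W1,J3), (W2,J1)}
No, size 2 is not maximum

Proposed matching has size 2.
Maximum matching size for this graph: 3.

This is NOT maximum - can be improved to size 3.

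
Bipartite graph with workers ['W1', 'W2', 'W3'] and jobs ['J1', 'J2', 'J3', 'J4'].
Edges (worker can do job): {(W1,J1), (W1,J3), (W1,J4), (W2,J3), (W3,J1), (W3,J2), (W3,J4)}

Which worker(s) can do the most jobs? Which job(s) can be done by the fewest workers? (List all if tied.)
Most versatile: W1, W3 (3 jobs); Least covered: J2 (1 workers)

Worker degrees (jobs they can do): W1:3, W2:1, W3:3
Job degrees (workers who can do it): J1:2, J2:1, J3:2, J4:2

Maximum worker degree is 3, achieved by: W1, W3
Minimum job degree is 1, achieved by: J2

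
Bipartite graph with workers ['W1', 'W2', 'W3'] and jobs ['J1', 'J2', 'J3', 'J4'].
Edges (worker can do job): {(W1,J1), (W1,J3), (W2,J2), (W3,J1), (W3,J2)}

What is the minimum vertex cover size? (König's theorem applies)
Minimum vertex cover size = 3

By König's theorem: in bipartite graphs,
min vertex cover = max matching = 3

Maximum matching has size 3, so minimum vertex cover also has size 3.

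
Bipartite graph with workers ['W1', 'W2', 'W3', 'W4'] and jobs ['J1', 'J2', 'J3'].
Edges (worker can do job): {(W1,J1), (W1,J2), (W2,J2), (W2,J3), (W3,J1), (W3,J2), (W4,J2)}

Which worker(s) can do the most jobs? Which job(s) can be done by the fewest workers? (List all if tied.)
Most versatile: W1, W2, W3 (2 jobs); Least covered: J3 (1 workers)

Worker degrees (jobs they can do): W1:2, W2:2, W3:2, W4:1
Job degrees (workers who can do it): J1:2, J2:4, J3:1

Maximum worker degree is 2, achieved by: W1, W2, W3
Minimum job degree is 1, achieved by: J3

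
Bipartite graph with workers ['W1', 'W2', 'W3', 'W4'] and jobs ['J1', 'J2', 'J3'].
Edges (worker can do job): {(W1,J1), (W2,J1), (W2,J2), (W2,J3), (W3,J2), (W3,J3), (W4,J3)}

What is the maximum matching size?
Maximum matching size = 3

Maximum matching: {(W1,J1), (W3,J2), (W4,J3)}
Size: 3

This assigns 3 workers to 3 distinct jobs.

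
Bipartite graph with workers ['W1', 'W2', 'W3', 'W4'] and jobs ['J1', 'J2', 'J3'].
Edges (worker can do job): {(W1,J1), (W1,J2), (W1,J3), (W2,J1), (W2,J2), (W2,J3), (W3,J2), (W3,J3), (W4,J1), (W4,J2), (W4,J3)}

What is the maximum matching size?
Maximum matching size = 3

Maximum matching: {(W1,J3), (W3,J2), (W4,J1)}
Size: 3

This assigns 3 workers to 3 distinct jobs.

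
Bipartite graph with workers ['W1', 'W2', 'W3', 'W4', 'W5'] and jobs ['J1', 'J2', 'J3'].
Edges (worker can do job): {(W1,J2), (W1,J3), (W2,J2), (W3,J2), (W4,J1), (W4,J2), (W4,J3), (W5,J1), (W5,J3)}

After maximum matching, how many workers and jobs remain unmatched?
Unmatched: 2 workers, 0 jobs

Maximum matching size: 3
Workers: 5 total, 3 matched, 2 unmatched
Jobs: 3 total, 3 matched, 0 unmatched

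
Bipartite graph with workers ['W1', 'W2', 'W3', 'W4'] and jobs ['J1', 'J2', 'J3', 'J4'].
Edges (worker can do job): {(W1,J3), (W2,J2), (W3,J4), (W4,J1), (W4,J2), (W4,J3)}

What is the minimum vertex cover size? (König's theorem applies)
Minimum vertex cover size = 4

By König's theorem: in bipartite graphs,
min vertex cover = max matching = 4

Maximum matching has size 4, so minimum vertex cover also has size 4.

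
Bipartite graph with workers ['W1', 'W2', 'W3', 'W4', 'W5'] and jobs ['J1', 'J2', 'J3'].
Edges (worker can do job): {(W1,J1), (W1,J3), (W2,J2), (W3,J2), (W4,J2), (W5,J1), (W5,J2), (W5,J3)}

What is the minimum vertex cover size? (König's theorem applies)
Minimum vertex cover size = 3

By König's theorem: in bipartite graphs,
min vertex cover = max matching = 3

Maximum matching has size 3, so minimum vertex cover also has size 3.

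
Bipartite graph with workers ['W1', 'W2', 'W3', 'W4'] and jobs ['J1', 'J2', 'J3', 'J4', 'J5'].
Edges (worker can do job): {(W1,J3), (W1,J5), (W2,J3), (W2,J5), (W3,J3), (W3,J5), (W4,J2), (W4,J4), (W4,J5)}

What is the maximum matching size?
Maximum matching size = 3

Maximum matching: {(W1,J5), (W3,J3), (W4,J4)}
Size: 3

This assigns 3 workers to 3 distinct jobs.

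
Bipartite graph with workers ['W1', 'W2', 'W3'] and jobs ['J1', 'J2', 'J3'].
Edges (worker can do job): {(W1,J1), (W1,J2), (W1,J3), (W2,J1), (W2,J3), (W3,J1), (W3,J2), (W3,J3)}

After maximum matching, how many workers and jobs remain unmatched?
Unmatched: 0 workers, 0 jobs

Maximum matching size: 3
Workers: 3 total, 3 matched, 0 unmatched
Jobs: 3 total, 3 matched, 0 unmatched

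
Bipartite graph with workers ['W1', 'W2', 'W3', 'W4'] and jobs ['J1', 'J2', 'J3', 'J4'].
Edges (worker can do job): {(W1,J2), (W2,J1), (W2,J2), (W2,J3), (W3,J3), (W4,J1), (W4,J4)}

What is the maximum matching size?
Maximum matching size = 4

Maximum matching: {(W1,J2), (W2,J1), (W3,J3), (W4,J4)}
Size: 4

This assigns 4 workers to 4 distinct jobs.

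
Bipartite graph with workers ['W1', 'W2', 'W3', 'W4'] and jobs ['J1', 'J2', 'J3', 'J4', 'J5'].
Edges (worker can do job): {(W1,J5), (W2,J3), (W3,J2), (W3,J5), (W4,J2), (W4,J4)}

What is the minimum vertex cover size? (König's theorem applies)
Minimum vertex cover size = 4

By König's theorem: in bipartite graphs,
min vertex cover = max matching = 4

Maximum matching has size 4, so minimum vertex cover also has size 4.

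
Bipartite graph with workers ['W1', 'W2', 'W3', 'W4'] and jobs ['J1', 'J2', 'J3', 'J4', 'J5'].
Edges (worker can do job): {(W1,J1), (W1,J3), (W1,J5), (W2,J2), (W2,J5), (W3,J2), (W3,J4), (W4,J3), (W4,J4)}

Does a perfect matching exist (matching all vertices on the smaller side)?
Yes, perfect matching exists (size 4)

Perfect matching: {(W1,J5), (W2,J2), (W3,J4), (W4,J3)}
All 4 vertices on the smaller side are matched.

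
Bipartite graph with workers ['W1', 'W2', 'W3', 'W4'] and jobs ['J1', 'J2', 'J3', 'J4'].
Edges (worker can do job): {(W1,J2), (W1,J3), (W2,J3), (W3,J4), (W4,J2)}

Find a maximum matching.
Matching: {(W1,J3), (W3,J4), (W4,J2)}

Maximum matching (size 3):
  W1 → J3
  W3 → J4
  W4 → J2

Each worker is assigned to at most one job, and each job to at most one worker.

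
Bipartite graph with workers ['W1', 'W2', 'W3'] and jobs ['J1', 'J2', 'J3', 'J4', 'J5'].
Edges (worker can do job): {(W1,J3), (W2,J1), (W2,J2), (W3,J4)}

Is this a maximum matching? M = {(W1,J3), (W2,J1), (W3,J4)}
Yes, size 3 is maximum

Proposed matching has size 3.
Maximum matching size for this graph: 3.

This is a maximum matching.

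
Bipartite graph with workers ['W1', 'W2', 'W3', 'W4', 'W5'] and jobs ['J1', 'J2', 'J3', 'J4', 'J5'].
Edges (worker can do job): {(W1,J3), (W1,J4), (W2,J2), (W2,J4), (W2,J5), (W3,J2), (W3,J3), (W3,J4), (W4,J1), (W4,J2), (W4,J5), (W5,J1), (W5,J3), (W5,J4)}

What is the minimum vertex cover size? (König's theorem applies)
Minimum vertex cover size = 5

By König's theorem: in bipartite graphs,
min vertex cover = max matching = 5

Maximum matching has size 5, so minimum vertex cover also has size 5.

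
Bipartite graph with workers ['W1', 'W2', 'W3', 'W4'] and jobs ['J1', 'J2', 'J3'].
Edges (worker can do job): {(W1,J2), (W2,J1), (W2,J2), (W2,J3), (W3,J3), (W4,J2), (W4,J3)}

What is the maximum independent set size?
Maximum independent set = 4

By König's theorem:
- Min vertex cover = Max matching = 3
- Max independent set = Total vertices - Min vertex cover
- Max independent set = 7 - 3 = 4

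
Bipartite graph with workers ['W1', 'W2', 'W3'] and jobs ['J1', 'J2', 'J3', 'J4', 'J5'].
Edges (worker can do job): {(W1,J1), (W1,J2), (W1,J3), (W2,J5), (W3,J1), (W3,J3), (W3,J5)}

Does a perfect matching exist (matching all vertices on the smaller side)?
Yes, perfect matching exists (size 3)

Perfect matching: {(W1,J2), (W2,J5), (W3,J3)}
All 3 vertices on the smaller side are matched.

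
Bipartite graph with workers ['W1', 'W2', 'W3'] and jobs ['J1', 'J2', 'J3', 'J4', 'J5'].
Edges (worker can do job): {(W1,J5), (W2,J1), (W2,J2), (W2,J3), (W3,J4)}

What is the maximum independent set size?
Maximum independent set = 5

By König's theorem:
- Min vertex cover = Max matching = 3
- Max independent set = Total vertices - Min vertex cover
- Max independent set = 8 - 3 = 5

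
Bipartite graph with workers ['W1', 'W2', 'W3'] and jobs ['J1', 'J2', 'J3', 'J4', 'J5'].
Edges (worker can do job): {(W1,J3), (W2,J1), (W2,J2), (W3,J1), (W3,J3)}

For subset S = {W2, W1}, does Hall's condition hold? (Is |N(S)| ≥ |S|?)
Yes: |N(S)| = 3, |S| = 2

Subset S = {W2, W1}
Neighbors N(S) = {J1, J2, J3}

|N(S)| = 3, |S| = 2
Hall's condition: |N(S)| ≥ |S| is satisfied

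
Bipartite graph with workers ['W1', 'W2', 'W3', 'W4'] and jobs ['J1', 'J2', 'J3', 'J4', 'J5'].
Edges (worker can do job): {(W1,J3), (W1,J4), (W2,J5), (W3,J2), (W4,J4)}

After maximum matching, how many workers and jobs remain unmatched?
Unmatched: 0 workers, 1 jobs

Maximum matching size: 4
Workers: 4 total, 4 matched, 0 unmatched
Jobs: 5 total, 4 matched, 1 unmatched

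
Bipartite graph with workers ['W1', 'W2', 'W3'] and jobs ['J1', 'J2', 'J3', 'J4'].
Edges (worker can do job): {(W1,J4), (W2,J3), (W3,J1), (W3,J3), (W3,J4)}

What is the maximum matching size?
Maximum matching size = 3

Maximum matching: {(W1,J4), (W2,J3), (W3,J1)}
Size: 3

This assigns 3 workers to 3 distinct jobs.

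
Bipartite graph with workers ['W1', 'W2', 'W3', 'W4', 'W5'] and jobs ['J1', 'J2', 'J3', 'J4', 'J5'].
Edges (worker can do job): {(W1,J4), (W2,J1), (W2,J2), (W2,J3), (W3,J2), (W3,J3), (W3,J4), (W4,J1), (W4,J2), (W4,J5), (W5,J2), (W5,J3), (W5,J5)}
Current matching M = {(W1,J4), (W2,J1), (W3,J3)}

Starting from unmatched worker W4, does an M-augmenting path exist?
Yes: W4 → J2

An M-augmenting path alternates non-matching / matching edges, starting and ending at unmatched vertices.
Path: W4 → J2
(J2 is unmatched in M, so the path is augmenting.)
Flipping edges along this path would increase |M| from 3 to 4.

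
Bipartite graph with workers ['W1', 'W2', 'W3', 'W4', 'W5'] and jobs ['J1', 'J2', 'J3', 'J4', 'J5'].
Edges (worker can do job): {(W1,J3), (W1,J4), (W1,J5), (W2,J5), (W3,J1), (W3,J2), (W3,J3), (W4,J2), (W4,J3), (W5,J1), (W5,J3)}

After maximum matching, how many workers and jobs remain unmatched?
Unmatched: 0 workers, 0 jobs

Maximum matching size: 5
Workers: 5 total, 5 matched, 0 unmatched
Jobs: 5 total, 5 matched, 0 unmatched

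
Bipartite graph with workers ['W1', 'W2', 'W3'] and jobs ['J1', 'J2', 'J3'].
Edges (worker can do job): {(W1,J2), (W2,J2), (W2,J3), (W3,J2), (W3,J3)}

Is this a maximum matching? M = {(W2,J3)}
No, size 1 is not maximum

Proposed matching has size 1.
Maximum matching size for this graph: 2.

This is NOT maximum - can be improved to size 2.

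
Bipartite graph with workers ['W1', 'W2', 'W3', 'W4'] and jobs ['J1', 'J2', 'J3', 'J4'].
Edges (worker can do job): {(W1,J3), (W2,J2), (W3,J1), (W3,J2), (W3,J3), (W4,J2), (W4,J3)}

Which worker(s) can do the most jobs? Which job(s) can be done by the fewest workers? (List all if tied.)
Most versatile: W3 (3 jobs); Least covered: J4 (0 workers)

Worker degrees (jobs they can do): W1:1, W2:1, W3:3, W4:2
Job degrees (workers who can do it): J1:1, J2:3, J3:3, J4:0

Maximum worker degree is 3, achieved by: W3
Minimum job degree is 0, achieved by: J4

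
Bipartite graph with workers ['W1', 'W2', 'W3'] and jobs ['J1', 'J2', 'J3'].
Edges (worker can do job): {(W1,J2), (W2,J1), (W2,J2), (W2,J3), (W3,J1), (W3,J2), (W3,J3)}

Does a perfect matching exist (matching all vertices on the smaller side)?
Yes, perfect matching exists (size 3)

Perfect matching: {(W1,J2), (W2,J1), (W3,J3)}
All 3 vertices on the smaller side are matched.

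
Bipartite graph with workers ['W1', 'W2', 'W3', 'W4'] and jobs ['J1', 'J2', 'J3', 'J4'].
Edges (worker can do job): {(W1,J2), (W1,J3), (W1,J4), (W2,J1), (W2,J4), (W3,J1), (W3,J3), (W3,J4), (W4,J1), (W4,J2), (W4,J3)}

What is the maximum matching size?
Maximum matching size = 4

Maximum matching: {(W1,J3), (W2,J1), (W3,J4), (W4,J2)}
Size: 4

This assigns 4 workers to 4 distinct jobs.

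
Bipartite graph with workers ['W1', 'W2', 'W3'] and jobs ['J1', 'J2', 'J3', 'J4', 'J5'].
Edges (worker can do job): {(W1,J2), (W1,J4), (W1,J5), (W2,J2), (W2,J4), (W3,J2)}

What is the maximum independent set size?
Maximum independent set = 5

By König's theorem:
- Min vertex cover = Max matching = 3
- Max independent set = Total vertices - Min vertex cover
- Max independent set = 8 - 3 = 5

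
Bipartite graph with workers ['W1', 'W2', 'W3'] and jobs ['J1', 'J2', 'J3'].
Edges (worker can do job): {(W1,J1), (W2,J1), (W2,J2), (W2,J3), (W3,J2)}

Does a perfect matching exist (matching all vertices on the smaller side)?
Yes, perfect matching exists (size 3)

Perfect matching: {(W1,J1), (W2,J3), (W3,J2)}
All 3 vertices on the smaller side are matched.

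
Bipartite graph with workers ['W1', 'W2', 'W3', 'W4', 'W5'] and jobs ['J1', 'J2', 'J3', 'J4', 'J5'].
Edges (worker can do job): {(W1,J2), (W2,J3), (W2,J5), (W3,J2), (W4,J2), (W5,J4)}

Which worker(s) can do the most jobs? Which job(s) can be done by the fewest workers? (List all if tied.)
Most versatile: W2 (2 jobs); Least covered: J1 (0 workers)

Worker degrees (jobs they can do): W1:1, W2:2, W3:1, W4:1, W5:1
Job degrees (workers who can do it): J1:0, J2:3, J3:1, J4:1, J5:1

Maximum worker degree is 2, achieved by: W2
Minimum job degree is 0, achieved by: J1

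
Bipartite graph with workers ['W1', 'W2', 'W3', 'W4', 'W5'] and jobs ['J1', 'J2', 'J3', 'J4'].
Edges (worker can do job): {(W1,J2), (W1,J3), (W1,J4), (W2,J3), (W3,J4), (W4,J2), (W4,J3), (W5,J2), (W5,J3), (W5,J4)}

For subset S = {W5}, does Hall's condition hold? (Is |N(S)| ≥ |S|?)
Yes: |N(S)| = 3, |S| = 1

Subset S = {W5}
Neighbors N(S) = {J2, J3, J4}

|N(S)| = 3, |S| = 1
Hall's condition: |N(S)| ≥ |S| is satisfied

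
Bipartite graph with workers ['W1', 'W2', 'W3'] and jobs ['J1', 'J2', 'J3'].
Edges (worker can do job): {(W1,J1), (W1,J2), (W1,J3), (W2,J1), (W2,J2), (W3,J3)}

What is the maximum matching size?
Maximum matching size = 3

Maximum matching: {(W1,J1), (W2,J2), (W3,J3)}
Size: 3

This assigns 3 workers to 3 distinct jobs.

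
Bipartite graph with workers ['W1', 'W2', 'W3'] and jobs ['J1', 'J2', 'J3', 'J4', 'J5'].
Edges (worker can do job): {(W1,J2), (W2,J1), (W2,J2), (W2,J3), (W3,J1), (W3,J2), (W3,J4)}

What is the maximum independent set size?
Maximum independent set = 5

By König's theorem:
- Min vertex cover = Max matching = 3
- Max independent set = Total vertices - Min vertex cover
- Max independent set = 8 - 3 = 5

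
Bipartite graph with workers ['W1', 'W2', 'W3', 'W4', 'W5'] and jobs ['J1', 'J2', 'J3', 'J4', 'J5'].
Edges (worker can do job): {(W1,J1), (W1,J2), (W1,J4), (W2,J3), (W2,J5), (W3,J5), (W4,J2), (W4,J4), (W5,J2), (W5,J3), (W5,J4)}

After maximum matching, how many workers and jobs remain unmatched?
Unmatched: 0 workers, 0 jobs

Maximum matching size: 5
Workers: 5 total, 5 matched, 0 unmatched
Jobs: 5 total, 5 matched, 0 unmatched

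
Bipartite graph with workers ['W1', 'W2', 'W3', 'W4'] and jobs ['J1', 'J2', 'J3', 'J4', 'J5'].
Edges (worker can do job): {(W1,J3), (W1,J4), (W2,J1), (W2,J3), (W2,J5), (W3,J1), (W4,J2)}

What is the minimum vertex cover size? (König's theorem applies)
Minimum vertex cover size = 4

By König's theorem: in bipartite graphs,
min vertex cover = max matching = 4

Maximum matching has size 4, so minimum vertex cover also has size 4.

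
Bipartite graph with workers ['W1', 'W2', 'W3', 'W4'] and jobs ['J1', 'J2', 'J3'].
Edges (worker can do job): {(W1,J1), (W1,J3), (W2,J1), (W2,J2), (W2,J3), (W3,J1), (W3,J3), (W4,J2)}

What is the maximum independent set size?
Maximum independent set = 4

By König's theorem:
- Min vertex cover = Max matching = 3
- Max independent set = Total vertices - Min vertex cover
- Max independent set = 7 - 3 = 4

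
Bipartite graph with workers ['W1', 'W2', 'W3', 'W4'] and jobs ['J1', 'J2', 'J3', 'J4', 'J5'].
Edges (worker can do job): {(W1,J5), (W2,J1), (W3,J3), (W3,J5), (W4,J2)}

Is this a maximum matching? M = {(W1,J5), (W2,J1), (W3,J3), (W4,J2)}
Yes, size 4 is maximum

Proposed matching has size 4.
Maximum matching size for this graph: 4.

This is a maximum matching.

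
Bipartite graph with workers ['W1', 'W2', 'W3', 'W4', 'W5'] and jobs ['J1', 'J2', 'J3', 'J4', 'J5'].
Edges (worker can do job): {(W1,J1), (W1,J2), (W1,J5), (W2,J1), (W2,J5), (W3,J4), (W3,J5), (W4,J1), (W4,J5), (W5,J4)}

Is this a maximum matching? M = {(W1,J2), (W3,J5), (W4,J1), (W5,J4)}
Yes, size 4 is maximum

Proposed matching has size 4.
Maximum matching size for this graph: 4.

This is a maximum matching.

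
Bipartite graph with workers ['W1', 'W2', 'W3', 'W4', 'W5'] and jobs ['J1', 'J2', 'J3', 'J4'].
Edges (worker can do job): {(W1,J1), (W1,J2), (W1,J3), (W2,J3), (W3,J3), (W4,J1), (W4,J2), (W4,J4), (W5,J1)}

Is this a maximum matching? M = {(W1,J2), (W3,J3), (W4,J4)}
No, size 3 is not maximum

Proposed matching has size 3.
Maximum matching size for this graph: 4.

This is NOT maximum - can be improved to size 4.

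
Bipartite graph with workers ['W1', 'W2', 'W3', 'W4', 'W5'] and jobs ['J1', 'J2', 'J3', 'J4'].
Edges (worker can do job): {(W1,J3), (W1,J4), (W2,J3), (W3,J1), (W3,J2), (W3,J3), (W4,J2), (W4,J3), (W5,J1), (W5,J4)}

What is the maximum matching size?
Maximum matching size = 4

Maximum matching: {(W1,J4), (W3,J2), (W4,J3), (W5,J1)}
Size: 4

This assigns 4 workers to 4 distinct jobs.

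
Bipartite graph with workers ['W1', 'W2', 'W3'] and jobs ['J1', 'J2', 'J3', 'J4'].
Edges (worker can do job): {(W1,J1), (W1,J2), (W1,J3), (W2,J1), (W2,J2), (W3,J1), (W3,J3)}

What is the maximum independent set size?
Maximum independent set = 4

By König's theorem:
- Min vertex cover = Max matching = 3
- Max independent set = Total vertices - Min vertex cover
- Max independent set = 7 - 3 = 4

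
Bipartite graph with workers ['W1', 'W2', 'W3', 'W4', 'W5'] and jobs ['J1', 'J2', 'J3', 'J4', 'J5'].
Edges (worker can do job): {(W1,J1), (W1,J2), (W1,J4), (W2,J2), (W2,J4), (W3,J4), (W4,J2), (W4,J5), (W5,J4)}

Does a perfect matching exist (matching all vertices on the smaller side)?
No, maximum matching has size 4 < 5

Maximum matching has size 4, need 5 for perfect matching.
Unmatched workers: ['W5']
Unmatched jobs: ['J3']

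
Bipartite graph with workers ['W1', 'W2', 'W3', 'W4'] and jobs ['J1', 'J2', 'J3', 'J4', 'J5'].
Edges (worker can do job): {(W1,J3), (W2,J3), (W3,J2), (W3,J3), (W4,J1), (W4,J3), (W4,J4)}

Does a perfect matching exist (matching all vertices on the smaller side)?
No, maximum matching has size 3 < 4

Maximum matching has size 3, need 4 for perfect matching.
Unmatched workers: ['W2']
Unmatched jobs: ['J5', 'J4']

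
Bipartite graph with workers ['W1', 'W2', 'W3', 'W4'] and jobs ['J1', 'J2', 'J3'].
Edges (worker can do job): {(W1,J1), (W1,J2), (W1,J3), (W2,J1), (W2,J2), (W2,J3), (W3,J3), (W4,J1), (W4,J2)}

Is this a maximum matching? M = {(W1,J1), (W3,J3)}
No, size 2 is not maximum

Proposed matching has size 2.
Maximum matching size for this graph: 3.

This is NOT maximum - can be improved to size 3.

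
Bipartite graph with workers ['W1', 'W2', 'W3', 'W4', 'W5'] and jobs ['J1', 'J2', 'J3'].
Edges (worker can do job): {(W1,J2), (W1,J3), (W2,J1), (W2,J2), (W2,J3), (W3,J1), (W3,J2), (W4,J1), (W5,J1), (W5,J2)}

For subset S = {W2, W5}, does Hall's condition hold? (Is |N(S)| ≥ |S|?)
Yes: |N(S)| = 3, |S| = 2

Subset S = {W2, W5}
Neighbors N(S) = {J1, J2, J3}

|N(S)| = 3, |S| = 2
Hall's condition: |N(S)| ≥ |S| is satisfied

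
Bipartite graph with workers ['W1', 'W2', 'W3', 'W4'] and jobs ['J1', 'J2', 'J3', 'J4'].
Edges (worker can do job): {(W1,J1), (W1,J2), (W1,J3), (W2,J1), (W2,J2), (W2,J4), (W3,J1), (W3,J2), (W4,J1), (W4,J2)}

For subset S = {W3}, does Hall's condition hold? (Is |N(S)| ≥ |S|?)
Yes: |N(S)| = 2, |S| = 1

Subset S = {W3}
Neighbors N(S) = {J1, J2}

|N(S)| = 2, |S| = 1
Hall's condition: |N(S)| ≥ |S| is satisfied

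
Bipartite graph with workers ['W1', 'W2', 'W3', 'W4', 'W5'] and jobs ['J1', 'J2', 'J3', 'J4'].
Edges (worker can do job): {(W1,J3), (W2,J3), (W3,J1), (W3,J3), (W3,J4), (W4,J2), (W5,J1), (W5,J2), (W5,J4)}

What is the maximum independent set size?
Maximum independent set = 5

By König's theorem:
- Min vertex cover = Max matching = 4
- Max independent set = Total vertices - Min vertex cover
- Max independent set = 9 - 4 = 5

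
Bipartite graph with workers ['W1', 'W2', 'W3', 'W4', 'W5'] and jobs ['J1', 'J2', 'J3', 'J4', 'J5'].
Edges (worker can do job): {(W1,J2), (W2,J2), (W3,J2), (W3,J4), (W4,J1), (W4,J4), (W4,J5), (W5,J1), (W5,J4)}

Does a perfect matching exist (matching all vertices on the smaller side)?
No, maximum matching has size 4 < 5

Maximum matching has size 4, need 5 for perfect matching.
Unmatched workers: ['W2']
Unmatched jobs: ['J3']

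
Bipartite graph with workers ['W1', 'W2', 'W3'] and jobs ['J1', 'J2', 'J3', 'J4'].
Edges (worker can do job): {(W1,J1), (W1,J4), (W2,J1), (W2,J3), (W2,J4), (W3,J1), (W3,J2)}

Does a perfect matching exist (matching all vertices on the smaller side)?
Yes, perfect matching exists (size 3)

Perfect matching: {(W1,J4), (W2,J3), (W3,J1)}
All 3 vertices on the smaller side are matched.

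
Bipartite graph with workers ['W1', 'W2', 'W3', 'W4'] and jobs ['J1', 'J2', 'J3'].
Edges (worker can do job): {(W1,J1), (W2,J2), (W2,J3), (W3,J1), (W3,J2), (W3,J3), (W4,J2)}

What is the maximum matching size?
Maximum matching size = 3

Maximum matching: {(W1,J1), (W3,J3), (W4,J2)}
Size: 3

This assigns 3 workers to 3 distinct jobs.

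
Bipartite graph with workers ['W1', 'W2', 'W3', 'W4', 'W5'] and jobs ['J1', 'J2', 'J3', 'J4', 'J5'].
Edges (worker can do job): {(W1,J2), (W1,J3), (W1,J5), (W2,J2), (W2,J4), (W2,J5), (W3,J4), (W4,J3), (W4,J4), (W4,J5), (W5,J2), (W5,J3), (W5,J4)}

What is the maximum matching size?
Maximum matching size = 4

Maximum matching: {(W1,J5), (W3,J4), (W4,J3), (W5,J2)}
Size: 4

This assigns 4 workers to 4 distinct jobs.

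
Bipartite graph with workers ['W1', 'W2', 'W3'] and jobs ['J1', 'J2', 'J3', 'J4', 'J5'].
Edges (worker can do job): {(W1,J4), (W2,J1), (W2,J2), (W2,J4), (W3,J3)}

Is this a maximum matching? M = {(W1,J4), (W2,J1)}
No, size 2 is not maximum

Proposed matching has size 2.
Maximum matching size for this graph: 3.

This is NOT maximum - can be improved to size 3.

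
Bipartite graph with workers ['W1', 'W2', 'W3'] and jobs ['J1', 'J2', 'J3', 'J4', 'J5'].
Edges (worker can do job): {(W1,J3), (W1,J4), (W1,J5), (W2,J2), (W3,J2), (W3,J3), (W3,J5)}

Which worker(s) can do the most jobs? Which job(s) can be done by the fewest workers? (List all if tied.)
Most versatile: W1, W3 (3 jobs); Least covered: J1 (0 workers)

Worker degrees (jobs they can do): W1:3, W2:1, W3:3
Job degrees (workers who can do it): J1:0, J2:2, J3:2, J4:1, J5:2

Maximum worker degree is 3, achieved by: W1, W3
Minimum job degree is 0, achieved by: J1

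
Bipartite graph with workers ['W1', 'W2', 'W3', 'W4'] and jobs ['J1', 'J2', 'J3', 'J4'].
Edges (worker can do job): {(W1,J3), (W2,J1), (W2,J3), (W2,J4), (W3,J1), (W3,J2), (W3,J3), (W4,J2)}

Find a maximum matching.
Matching: {(W1,J3), (W2,J4), (W3,J1), (W4,J2)}

Maximum matching (size 4):
  W1 → J3
  W2 → J4
  W3 → J1
  W4 → J2

Each worker is assigned to at most one job, and each job to at most one worker.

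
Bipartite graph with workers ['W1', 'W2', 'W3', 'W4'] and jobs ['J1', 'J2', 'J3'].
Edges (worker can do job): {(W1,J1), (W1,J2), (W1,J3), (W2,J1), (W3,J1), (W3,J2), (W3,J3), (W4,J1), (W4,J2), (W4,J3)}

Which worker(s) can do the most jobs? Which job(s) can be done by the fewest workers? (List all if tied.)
Most versatile: W1, W3, W4 (3 jobs); Least covered: J2, J3 (3 workers)

Worker degrees (jobs they can do): W1:3, W2:1, W3:3, W4:3
Job degrees (workers who can do it): J1:4, J2:3, J3:3

Maximum worker degree is 3, achieved by: W1, W3, W4
Minimum job degree is 3, achieved by: J2, J3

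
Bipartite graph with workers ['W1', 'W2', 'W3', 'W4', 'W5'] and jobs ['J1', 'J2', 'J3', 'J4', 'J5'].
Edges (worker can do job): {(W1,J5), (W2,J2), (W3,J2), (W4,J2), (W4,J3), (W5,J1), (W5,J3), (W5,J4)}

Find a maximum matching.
Matching: {(W1,J5), (W3,J2), (W4,J3), (W5,J1)}

Maximum matching (size 4):
  W1 → J5
  W3 → J2
  W4 → J3
  W5 → J1

Each worker is assigned to at most one job, and each job to at most one worker.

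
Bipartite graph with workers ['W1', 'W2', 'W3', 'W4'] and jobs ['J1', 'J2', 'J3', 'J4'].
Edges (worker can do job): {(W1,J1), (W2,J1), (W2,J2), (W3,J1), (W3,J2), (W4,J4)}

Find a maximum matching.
Matching: {(W2,J2), (W3,J1), (W4,J4)}

Maximum matching (size 3):
  W2 → J2
  W3 → J1
  W4 → J4

Each worker is assigned to at most one job, and each job to at most one worker.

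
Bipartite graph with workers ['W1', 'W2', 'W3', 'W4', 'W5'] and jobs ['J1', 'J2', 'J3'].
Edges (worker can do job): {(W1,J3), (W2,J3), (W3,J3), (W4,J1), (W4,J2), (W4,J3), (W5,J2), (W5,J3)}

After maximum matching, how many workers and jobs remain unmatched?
Unmatched: 2 workers, 0 jobs

Maximum matching size: 3
Workers: 5 total, 3 matched, 2 unmatched
Jobs: 3 total, 3 matched, 0 unmatched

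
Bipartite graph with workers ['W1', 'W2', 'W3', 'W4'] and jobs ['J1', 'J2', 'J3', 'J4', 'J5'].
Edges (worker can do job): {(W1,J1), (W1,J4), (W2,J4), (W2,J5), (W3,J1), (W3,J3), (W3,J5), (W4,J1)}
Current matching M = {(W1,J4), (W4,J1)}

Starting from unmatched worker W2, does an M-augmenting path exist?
Yes: W2 → J5

An M-augmenting path alternates non-matching / matching edges, starting and ending at unmatched vertices.
Path: W2 → J5
(J5 is unmatched in M, so the path is augmenting.)
Flipping edges along this path would increase |M| from 2 to 3.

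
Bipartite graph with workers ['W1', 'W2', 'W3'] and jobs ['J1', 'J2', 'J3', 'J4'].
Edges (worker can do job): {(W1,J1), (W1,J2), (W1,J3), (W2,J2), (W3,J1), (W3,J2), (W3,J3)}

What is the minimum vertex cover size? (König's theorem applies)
Minimum vertex cover size = 3

By König's theorem: in bipartite graphs,
min vertex cover = max matching = 3

Maximum matching has size 3, so minimum vertex cover also has size 3.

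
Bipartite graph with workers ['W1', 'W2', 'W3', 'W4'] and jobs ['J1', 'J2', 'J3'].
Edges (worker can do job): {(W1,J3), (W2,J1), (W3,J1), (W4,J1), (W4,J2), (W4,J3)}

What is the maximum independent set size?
Maximum independent set = 4

By König's theorem:
- Min vertex cover = Max matching = 3
- Max independent set = Total vertices - Min vertex cover
- Max independent set = 7 - 3 = 4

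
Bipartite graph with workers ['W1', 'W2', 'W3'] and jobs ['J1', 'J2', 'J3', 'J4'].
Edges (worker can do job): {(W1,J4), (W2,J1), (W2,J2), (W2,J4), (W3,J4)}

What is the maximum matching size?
Maximum matching size = 2

Maximum matching: {(W2,J1), (W3,J4)}
Size: 2

This assigns 2 workers to 2 distinct jobs.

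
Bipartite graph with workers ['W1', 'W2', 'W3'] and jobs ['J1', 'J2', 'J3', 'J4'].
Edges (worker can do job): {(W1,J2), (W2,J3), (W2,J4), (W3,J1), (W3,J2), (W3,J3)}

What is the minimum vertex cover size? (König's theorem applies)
Minimum vertex cover size = 3

By König's theorem: in bipartite graphs,
min vertex cover = max matching = 3

Maximum matching has size 3, so minimum vertex cover also has size 3.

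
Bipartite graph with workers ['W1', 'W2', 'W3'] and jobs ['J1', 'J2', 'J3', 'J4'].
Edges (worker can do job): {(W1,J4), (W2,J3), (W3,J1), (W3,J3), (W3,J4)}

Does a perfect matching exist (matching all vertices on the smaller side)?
Yes, perfect matching exists (size 3)

Perfect matching: {(W1,J4), (W2,J3), (W3,J1)}
All 3 vertices on the smaller side are matched.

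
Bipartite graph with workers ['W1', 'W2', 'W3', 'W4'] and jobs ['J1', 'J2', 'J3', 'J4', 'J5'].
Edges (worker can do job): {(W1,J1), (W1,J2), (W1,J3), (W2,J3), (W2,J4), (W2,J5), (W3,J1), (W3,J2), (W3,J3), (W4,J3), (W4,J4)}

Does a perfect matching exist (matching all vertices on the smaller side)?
Yes, perfect matching exists (size 4)

Perfect matching: {(W1,J3), (W2,J5), (W3,J2), (W4,J4)}
All 4 vertices on the smaller side are matched.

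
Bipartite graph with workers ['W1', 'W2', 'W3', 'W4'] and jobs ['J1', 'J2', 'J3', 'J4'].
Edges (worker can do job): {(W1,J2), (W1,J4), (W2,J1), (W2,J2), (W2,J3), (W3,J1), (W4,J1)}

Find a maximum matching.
Matching: {(W1,J2), (W2,J3), (W4,J1)}

Maximum matching (size 3):
  W1 → J2
  W2 → J3
  W4 → J1

Each worker is assigned to at most one job, and each job to at most one worker.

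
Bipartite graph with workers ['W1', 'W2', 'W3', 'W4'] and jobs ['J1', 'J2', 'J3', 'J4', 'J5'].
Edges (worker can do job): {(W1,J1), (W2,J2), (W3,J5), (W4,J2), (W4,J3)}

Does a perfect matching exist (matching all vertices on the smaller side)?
Yes, perfect matching exists (size 4)

Perfect matching: {(W1,J1), (W2,J2), (W3,J5), (W4,J3)}
All 4 vertices on the smaller side are matched.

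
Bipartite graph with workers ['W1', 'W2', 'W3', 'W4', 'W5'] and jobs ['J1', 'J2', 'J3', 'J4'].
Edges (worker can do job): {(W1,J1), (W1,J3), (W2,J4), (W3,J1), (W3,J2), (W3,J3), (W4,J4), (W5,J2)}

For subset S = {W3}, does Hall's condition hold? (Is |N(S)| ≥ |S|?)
Yes: |N(S)| = 3, |S| = 1

Subset S = {W3}
Neighbors N(S) = {J1, J2, J3}

|N(S)| = 3, |S| = 1
Hall's condition: |N(S)| ≥ |S| is satisfied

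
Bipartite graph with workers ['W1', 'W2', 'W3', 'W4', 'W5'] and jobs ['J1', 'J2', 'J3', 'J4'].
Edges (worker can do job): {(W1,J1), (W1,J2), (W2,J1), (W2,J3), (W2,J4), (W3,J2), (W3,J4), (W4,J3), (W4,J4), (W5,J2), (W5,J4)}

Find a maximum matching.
Matching: {(W1,J1), (W3,J2), (W4,J3), (W5,J4)}

Maximum matching (size 4):
  W1 → J1
  W3 → J2
  W4 → J3
  W5 → J4

Each worker is assigned to at most one job, and each job to at most one worker.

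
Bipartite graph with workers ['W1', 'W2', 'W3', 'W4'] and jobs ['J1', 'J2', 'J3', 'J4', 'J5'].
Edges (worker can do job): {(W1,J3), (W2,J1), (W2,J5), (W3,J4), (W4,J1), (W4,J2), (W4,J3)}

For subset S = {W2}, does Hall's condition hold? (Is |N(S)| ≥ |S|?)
Yes: |N(S)| = 2, |S| = 1

Subset S = {W2}
Neighbors N(S) = {J1, J5}

|N(S)| = 2, |S| = 1
Hall's condition: |N(S)| ≥ |S| is satisfied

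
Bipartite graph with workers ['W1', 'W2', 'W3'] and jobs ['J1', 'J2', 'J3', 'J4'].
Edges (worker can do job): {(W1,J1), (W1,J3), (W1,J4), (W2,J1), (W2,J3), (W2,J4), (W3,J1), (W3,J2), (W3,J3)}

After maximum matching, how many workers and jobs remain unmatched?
Unmatched: 0 workers, 1 jobs

Maximum matching size: 3
Workers: 3 total, 3 matched, 0 unmatched
Jobs: 4 total, 3 matched, 1 unmatched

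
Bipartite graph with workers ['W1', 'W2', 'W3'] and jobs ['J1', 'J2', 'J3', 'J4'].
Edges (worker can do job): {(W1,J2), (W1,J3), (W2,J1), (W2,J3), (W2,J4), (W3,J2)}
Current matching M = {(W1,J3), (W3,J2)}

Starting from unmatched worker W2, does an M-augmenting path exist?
Yes: W2 → J4

An M-augmenting path alternates non-matching / matching edges, starting and ending at unmatched vertices.
Path: W2 → J4
(J4 is unmatched in M, so the path is augmenting.)
Flipping edges along this path would increase |M| from 2 to 3.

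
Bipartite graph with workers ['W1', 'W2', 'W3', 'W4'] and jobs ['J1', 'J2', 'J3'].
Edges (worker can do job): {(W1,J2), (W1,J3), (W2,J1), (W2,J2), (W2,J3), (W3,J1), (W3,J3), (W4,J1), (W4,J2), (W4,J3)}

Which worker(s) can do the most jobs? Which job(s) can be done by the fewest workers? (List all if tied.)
Most versatile: W2, W4 (3 jobs); Least covered: J1, J2 (3 workers)

Worker degrees (jobs they can do): W1:2, W2:3, W3:2, W4:3
Job degrees (workers who can do it): J1:3, J2:3, J3:4

Maximum worker degree is 3, achieved by: W2, W4
Minimum job degree is 3, achieved by: J1, J2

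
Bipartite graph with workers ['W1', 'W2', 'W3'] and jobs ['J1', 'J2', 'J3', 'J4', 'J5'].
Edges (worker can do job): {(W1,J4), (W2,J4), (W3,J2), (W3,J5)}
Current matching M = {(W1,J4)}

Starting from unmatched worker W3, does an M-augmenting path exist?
Yes: W3 → J5

An M-augmenting path alternates non-matching / matching edges, starting and ending at unmatched vertices.
Path: W3 → J5
(J5 is unmatched in M, so the path is augmenting.)
Flipping edges along this path would increase |M| from 1 to 2.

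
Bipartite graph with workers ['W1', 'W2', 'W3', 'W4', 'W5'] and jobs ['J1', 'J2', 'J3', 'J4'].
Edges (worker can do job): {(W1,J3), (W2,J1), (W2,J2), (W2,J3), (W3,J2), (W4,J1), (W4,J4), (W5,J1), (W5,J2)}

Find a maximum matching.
Matching: {(W1,J3), (W3,J2), (W4,J4), (W5,J1)}

Maximum matching (size 4):
  W1 → J3
  W3 → J2
  W4 → J4
  W5 → J1

Each worker is assigned to at most one job, and each job to at most one worker.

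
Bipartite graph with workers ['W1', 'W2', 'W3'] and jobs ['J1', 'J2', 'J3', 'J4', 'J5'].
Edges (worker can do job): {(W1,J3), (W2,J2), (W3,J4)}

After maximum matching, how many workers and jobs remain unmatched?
Unmatched: 0 workers, 2 jobs

Maximum matching size: 3
Workers: 3 total, 3 matched, 0 unmatched
Jobs: 5 total, 3 matched, 2 unmatched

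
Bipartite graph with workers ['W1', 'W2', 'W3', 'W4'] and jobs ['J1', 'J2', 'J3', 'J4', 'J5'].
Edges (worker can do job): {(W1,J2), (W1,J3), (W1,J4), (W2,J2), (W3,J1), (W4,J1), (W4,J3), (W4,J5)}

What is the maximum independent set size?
Maximum independent set = 5

By König's theorem:
- Min vertex cover = Max matching = 4
- Max independent set = Total vertices - Min vertex cover
- Max independent set = 9 - 4 = 5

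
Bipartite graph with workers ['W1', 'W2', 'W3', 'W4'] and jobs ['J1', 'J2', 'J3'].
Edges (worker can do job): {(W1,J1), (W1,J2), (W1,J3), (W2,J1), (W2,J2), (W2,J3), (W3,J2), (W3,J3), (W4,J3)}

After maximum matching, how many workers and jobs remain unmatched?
Unmatched: 1 workers, 0 jobs

Maximum matching size: 3
Workers: 4 total, 3 matched, 1 unmatched
Jobs: 3 total, 3 matched, 0 unmatched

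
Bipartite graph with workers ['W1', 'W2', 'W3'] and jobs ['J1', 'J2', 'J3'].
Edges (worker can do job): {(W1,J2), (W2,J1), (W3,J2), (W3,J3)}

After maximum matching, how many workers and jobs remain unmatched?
Unmatched: 0 workers, 0 jobs

Maximum matching size: 3
Workers: 3 total, 3 matched, 0 unmatched
Jobs: 3 total, 3 matched, 0 unmatched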